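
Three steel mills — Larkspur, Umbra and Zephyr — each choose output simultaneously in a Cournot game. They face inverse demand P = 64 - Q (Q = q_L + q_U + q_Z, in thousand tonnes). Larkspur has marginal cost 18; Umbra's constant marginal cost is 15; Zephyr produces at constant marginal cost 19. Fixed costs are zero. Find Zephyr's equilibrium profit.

Larkspur's profit: π_L = (64 - Q)q_L - (18q_L). Setting ∂π_L/∂q_L = 0: 46 - 2q_L - (q_U + q_Z) = 0.
Umbra's first-order condition: 49 - 2q_U - (q_L + q_Z) = 0.
Zephyr's profit: π_Z = (64 - Q)q_Z - (19q_Z). Setting ∂π_Z/∂q_Z = 0: 45 - 2q_Z - (q_L + q_U) = 0.
Adding the 3 conditions: 140 − 2Q − 2Q = 0, i.e. Q = 35.
Back-substituting: q_L = (46 − 35) = 11, q_U = (49 − 35) = 14, q_Z = (45 − 35) = 10.
Price P = 64 - 35 = 29.
Zephyr's profit: (29 - 19)·10 = 100.

100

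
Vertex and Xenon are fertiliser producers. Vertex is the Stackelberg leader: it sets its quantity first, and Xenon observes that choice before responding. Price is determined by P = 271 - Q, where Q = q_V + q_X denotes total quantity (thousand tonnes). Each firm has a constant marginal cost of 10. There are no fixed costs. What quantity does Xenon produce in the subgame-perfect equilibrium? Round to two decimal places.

65.25

Solve by backward induction. Given q_V, the follower Xenon maximises π_X = (271 - q_V - q_X)q_X - 10q_X.
Follower FOC: 261 - q_V - 2q_X = 0, so q_X(q_V) = (261 - q_V)/2.
The leader anticipates this reaction. Substituting into P = 271 - Q gives P = 281/2 - (1/2)q_V, so π_V = (281/2 - (1/2)q_V)q_V - 10q_V.
The leader's first-order condition 261/2 - q_V = 0 yields q_V = 261/2.
Then q_X = (261 - 261/2)/2 = 261/4.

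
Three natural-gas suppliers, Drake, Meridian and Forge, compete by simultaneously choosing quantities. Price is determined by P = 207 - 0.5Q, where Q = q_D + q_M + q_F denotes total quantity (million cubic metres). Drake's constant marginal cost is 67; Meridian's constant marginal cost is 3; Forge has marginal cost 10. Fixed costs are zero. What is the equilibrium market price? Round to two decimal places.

Drake's profit: π_D = (207 - 0.5Q)q_D - (67q_D). Setting ∂π_D/∂q_D = 0: 140 - q_D - (1/2)(q_M + q_F) = 0.
Meridian's first-order condition: 204 - q_M - (1/2)(q_D + q_F) = 0.
Forge's first-order condition: 197 - q_F - (1/2)(q_D + q_M) = 0.
Adding the 3 first-order conditions: 541 − 2Q = 0, so Q = 541/2.
Back-substituting: q_D = (140 − 541/4)/(1/2) = 19/2, q_M = (204 − 541/4)/(1/2) = 275/2, q_F = (197 − 541/4)/(1/2) = 247/2.
Total output Q = 541/2, so price P = 207 - (1/2)·(541/2) = 287/4.

71.75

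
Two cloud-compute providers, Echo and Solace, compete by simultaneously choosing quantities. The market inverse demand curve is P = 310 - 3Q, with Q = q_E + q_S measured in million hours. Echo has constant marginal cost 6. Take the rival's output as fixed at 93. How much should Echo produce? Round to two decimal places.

4.17

With the rival's output fixed at 93, Echo's profit is π_E = (310 - 3·93 - 3q_E)q_E - (6q_E) = (31 - 3q_E)q_E - (6q_E).
∂π_E/∂q_E = 25 - 6q_E = 0, so q_E = 25/6.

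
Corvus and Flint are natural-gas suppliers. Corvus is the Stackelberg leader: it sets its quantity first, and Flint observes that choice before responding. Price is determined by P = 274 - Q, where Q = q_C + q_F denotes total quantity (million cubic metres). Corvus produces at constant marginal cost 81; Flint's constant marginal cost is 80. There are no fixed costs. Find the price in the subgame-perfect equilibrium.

The follower Flint best-responds to any q_C: π_F = (274 - Q)q_F - 80q_F.
∂π_F/∂q_F = 194 - q_C - 2q_F = 0 gives the reaction function q_F = (194 - q_C)/2.
The leader anticipates this reaction. Substituting into P = 274 - Q gives P = 177 - (1/2)q_C, so π_C = (177 - (1/2)q_C)q_C - 81q_C.
Maximising: ∂π_C/∂q_C = 96 - q_C = 0, giving q_C = 96.
Then q_F = (194 - 96)/2 = 49.
Total output Q = 145, so price P = 274 - 145 = 129.

129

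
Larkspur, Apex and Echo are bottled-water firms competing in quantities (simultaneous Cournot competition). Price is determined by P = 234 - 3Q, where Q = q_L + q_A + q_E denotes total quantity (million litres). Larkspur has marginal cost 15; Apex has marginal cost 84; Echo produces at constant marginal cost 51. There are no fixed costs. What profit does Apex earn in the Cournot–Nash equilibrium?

48

Larkspur's profit: π_L = (234 - 3Q)q_L - (15q_L). Setting ∂π_L/∂q_L = 0: 219 - 6q_L - 3(q_A + q_E) = 0.
Apex's first-order condition: 150 - 6q_A - 3(q_L + q_E) = 0.
Echo's profit: π_E = (234 - 3Q)q_E - (51q_E). Setting ∂π_E/∂q_E = 0: 183 - 6q_E - 3(q_L + q_A) = 0.
Summing all 3 equations gives 552 − 12Q = 0, hence Q = 46.
Back-substituting: q_L = (219 − 138)/3 = 27, q_A = (150 − 138)/3 = 4, q_E = (183 − 138)/3 = 15.
Price P = 234 - 3·46 = 96.
Apex's profit: (96 - 84)·4 = 48.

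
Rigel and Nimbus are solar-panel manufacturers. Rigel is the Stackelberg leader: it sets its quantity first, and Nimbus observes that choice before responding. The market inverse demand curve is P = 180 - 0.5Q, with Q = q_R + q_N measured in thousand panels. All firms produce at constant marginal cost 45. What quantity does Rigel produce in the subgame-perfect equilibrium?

The follower Nimbus best-responds to any q_R: π_N = (180 - 0.5Q)q_N - 45q_N.
∂π_N/∂q_N = 135 - (1/2)q_R - q_N = 0 gives the reaction function q_N = (135 - (1/2)q_R).
The leader anticipates this reaction. Substituting into P = 180 - 0.5Q gives P = 225/2 - (1/4)q_R, so π_R = (225/2 - (1/4)q_R)q_R - 45q_R.
The leader's first-order condition 135/2 - (1/2)q_R = 0 yields q_R = 135.
Then q_N = (135 - (1/2)·135) = 135/2.

135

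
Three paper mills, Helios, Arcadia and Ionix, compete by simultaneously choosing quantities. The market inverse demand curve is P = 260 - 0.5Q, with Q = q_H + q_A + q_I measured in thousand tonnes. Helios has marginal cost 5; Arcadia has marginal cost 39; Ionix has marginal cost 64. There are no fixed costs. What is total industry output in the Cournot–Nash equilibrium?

Helios's profit: π_H = (260 - 0.5Q)q_H - (5q_H). Setting ∂π_H/∂q_H = 0: 255 - q_H - (1/2)(q_A + q_I) = 0.
Arcadia's profit: π_A = (260 - 0.5Q)q_A - (39q_A). Setting ∂π_A/∂q_A = 0: 221 - q_A - (1/2)(q_H + q_I) = 0.
Ionix's first-order condition: 196 - q_I - (1/2)(q_H + q_A) = 0.
Summing all 3 equations gives 672 − 2Q = 0, hence Q = 336.
Back-substituting: q_H = (255 − 168)/(1/2) = 174, q_A = (221 − 168)/(1/2) = 106, q_I = (196 − 168)/(1/2) = 56.
Total output Q = 174 + 106 + 56 = 336.

336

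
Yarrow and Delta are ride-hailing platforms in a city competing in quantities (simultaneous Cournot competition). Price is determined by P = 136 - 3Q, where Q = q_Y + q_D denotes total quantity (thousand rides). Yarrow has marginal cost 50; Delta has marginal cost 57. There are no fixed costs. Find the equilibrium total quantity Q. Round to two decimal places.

18.33

Yarrow's profit: π_Y = (136 - 3Q)q_Y - (50q_Y). Setting ∂π_Y/∂q_Y = 0: 86 - 6q_Y - 3(q_D) = 0.
Delta's profit: π_D = (136 - 3Q)q_D - (57q_D). Setting ∂π_D/∂q_D = 0: 79 - 6q_D - 3(q_Y) = 0.
Rearranging gives the reaction functions q_Y = (86 - 3q_D)/6 and q_D = (79 - 3q_Y)/6.
Solving the pair: q_Y = 31/3, q_D = 8.
Total output Q = 31/3 + 8 = 55/3.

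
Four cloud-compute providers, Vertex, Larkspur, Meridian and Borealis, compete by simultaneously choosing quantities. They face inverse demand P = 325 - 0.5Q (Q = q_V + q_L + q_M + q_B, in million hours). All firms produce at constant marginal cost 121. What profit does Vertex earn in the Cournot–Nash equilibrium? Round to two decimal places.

3329.28

Each firm earns π_i = (325 - 0.5Q)q_i - 121q_i.
Setting ∂π_i/∂q_i = 0 with rivals' quantities fixed: 204 - q_i - (1/2)·Σ_{j≠i} q_j = 0.
By symmetry each firm produces the same amount; substituting Σ_{j≠i} q_j = 3q_i yields q_i = 204/(5/2) = 408/5.
Price P = 325 - (1/2)·(1632/5) = 809/5.
Vertex's profit: (809/5 - 121)·(408/5) = 3329.2800.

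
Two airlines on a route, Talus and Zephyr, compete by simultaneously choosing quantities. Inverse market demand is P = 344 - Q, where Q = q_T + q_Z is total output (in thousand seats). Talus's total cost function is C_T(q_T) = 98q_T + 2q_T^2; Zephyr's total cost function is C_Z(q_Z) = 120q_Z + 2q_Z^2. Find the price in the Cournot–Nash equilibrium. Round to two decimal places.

Talus's profit: π_T = (344 - Q)q_T - (98q_T + 2q_T²). Setting ∂π_T/∂q_T = 0: 246 - 6q_T - (q_Z) = 0.
Zephyr's profit: π_Z = (344 - Q)q_Z - (120q_Z + 2q_Z²). Setting ∂π_Z/∂q_Z = 0: 224 - 6q_Z - (q_T) = 0.
So q_T = (246 - q_Z)/6 and q_Z = (224 - q_T)/6.
Substituting one into the other gives q_T = 1252/35 and q_Z = 1098/35.
Total output Q = 470/7, so price P = 344 - 470/7 = 1938/7.

276.86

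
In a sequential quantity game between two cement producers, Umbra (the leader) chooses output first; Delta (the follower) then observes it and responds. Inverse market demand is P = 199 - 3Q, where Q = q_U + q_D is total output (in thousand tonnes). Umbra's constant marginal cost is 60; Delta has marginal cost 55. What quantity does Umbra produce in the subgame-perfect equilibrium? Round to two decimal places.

The follower Delta best-responds to any q_U: π_D = (199 - 3Q)q_D - 55q_D.
∂π_D/∂q_D = 144 - 3q_U - 6q_D = 0 gives the reaction function q_D = (144 - 3q_U)/6.
The leader anticipates this reaction. Substituting into P = 199 - 3Q gives P = 127 - (3/2)q_U, so π_U = (127 - (3/2)q_U)q_U - 60q_U.
Leader FOC: 67 - 3q_U = 0, so q_U = 67/3.
Then q_D = (144 - 3·(67/3))/6 = 77/6.

22.33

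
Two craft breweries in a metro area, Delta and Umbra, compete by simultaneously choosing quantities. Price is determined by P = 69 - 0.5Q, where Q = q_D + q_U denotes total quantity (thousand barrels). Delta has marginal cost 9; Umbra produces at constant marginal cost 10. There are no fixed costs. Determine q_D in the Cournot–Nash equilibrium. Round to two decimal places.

Delta's profit: π_D = (69 - 0.5Q)q_D - (9q_D). Setting ∂π_D/∂q_D = 0: 60 - q_D - (1/2)(q_U) = 0.
Umbra's first-order condition: 59 - q_U - (1/2)(q_D) = 0.
So q_D = (60 - (1/2)q_U) and q_U = (59 - (1/2)q_D).
Solving the pair: q_D = 122/3, q_U = 116/3.

40.67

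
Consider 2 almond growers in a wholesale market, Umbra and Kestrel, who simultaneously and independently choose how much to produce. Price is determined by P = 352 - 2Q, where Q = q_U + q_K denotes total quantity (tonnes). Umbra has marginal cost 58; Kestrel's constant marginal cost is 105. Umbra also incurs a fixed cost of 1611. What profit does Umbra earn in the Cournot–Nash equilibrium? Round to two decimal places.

4849.06

Umbra's profit: π_U = (352 - 2Q)q_U - (58q_U). Setting ∂π_U/∂q_U = 0: 294 - 4q_U - 2(q_K) = 0.
Kestrel's profit: π_K = (352 - 2Q)q_K - (105q_K). Setting ∂π_K/∂q_K = 0: 247 - 4q_K - 2(q_U) = 0.
So q_U = (294 - 2q_K)/4 and q_K = (247 - 2q_U)/4.
Solving the pair: q_U = 341/6, q_K = 100/3.
Price P = 352 - 2·(541/6) = 515/3.
Umbra's profit: (515/3 - 58)·(341/6) - 1611 = 4849.0556.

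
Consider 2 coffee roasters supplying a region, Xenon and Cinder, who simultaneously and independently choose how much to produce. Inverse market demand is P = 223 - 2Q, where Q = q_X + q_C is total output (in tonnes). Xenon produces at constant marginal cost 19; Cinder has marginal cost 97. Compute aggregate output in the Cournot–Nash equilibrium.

Xenon's profit: π_X = (223 - 2Q)q_X - (19q_X). Setting ∂π_X/∂q_X = 0: 204 - 4q_X - 2(q_C) = 0.
Cinder's profit: π_C = (223 - 2Q)q_C - (97q_C). Setting ∂π_C/∂q_C = 0: 126 - 4q_C - 2(q_X) = 0.
Best responses: q_X = (204 - 2q_C)/4, q_C = (126 - 2q_X)/4.
Solving the pair: q_X = 47, q_C = 8.
Total output Q = 47 + 8 = 55.

55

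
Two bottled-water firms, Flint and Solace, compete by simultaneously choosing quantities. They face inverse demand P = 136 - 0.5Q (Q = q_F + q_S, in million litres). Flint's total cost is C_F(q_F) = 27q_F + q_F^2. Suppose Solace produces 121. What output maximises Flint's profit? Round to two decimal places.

With the rival's output fixed at 121, Flint's profit is π_F = (136 - (1/2)·121 - (1/2)q_F)q_F - (27q_F + q_F²) = (151/2 - (1/2)q_F)q_F - (27q_F + q_F²).
∂π_F/∂q_F = 97/2 - 3q_F = 0, so q_F = 97/6.

16.17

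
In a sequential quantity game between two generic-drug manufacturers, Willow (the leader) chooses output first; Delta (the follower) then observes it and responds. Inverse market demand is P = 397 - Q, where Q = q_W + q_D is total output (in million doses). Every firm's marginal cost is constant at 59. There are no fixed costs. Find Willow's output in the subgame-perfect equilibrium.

Solve by backward induction. Given q_W, the follower Delta maximises π_D = (397 - q_W - q_D)q_D - 59q_D.
∂π_D/∂q_D = 338 - q_W - 2q_D = 0 gives the reaction function q_D = (338 - q_W)/2.
The leader anticipates this reaction. Substituting into P = 397 - Q gives P = 228 - (1/2)q_W, so π_W = (228 - (1/2)q_W)q_W - 59q_W.
The leader's first-order condition 169 - q_W = 0 yields q_W = 169.
Then q_D = (338 - 169)/2 = 169/2.

169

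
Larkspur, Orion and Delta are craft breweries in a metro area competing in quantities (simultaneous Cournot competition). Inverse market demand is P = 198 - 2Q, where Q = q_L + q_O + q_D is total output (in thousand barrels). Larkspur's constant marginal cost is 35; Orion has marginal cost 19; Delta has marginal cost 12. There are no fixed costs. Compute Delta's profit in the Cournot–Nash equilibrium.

1458

Larkspur's profit: π_L = (198 - 2Q)q_L - (35q_L). Setting ∂π_L/∂q_L = 0: 163 - 4q_L - 2(q_O + q_D) = 0.
Orion's first-order condition: 179 - 4q_O - 2(q_L + q_D) = 0.
Delta's profit: π_D = (198 - 2Q)q_D - (12q_D). Setting ∂π_D/∂q_D = 0: 186 - 4q_D - 2(q_L + q_O) = 0.
Summing all 3 equations gives 528 − 8Q = 0, hence Q = 66.
Back-substituting: q_L = (163 − 132)/2 = 31/2, q_O = (179 − 132)/2 = 47/2, q_D = (186 − 132)/2 = 27.
Price P = 198 - 2·66 = 66.
Delta's profit: (66 - 12)·27 = 1458.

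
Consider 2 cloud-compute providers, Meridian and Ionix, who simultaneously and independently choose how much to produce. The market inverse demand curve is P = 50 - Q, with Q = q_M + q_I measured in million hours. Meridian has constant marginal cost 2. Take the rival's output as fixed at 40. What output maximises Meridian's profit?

With the rival's output fixed at 40, Meridian's profit is π_M = (50 - 40 - q_M)q_M - (2q_M) = (10 - q_M)q_M - (2q_M).
∂π_M/∂q_M = 8 - 2q_M = 0, so q_M = 4.

4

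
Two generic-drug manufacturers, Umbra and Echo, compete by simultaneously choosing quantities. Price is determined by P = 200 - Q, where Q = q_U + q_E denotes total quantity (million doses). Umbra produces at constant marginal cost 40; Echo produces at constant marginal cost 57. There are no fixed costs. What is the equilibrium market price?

99

Umbra's profit: π_U = (200 - Q)q_U - (40q_U). Setting ∂π_U/∂q_U = 0: 160 - 2q_U - (q_E) = 0.
Echo's first-order condition: 143 - 2q_E - (q_U) = 0.
Best responses: q_U = (160 - q_E)/2, q_E = (143 - q_U)/2.
Solving the pair: q_U = 59, q_E = 42.
Total output Q = 101, so price P = 200 - 101 = 99.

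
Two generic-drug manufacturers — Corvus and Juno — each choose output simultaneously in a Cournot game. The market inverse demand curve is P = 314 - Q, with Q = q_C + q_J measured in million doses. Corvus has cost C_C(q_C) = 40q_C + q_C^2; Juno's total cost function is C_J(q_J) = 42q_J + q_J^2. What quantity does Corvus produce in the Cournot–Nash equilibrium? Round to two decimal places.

Corvus's profit: π_C = (314 - Q)q_C - (40q_C + q_C²). Setting ∂π_C/∂q_C = 0: 274 - 4q_C - (q_J) = 0.
Juno's profit: π_J = (314 - Q)q_J - (42q_J + q_J²). Setting ∂π_J/∂q_J = 0: 272 - 4q_J - (q_C) = 0.
Rearranging gives the reaction functions q_C = (274 - q_J)/4 and q_J = (272 - q_C)/4.
Solving the pair: q_C = 824/15, q_J = 814/15.

54.93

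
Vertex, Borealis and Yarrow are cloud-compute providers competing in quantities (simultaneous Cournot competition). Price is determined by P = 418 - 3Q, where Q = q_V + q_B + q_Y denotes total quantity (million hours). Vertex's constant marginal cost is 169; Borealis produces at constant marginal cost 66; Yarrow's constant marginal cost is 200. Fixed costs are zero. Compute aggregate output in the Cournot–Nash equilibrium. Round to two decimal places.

68.25

Vertex's profit: π_V = (418 - 3Q)q_V - (169q_V). Setting ∂π_V/∂q_V = 0: 249 - 6q_V - 3(q_B + q_Y) = 0.
Borealis's first-order condition: 352 - 6q_B - 3(q_V + q_Y) = 0.
Yarrow's first-order condition: 218 - 6q_Y - 3(q_V + q_B) = 0.
Summing all 3 equations gives 819 − 12Q = 0, hence Q = 273/4.
Back-substituting: q_V = (249 − 819/4)/3 = 59/4, q_B = (352 − 819/4)/3 = 589/12, q_Y = (218 − 819/4)/3 = 53/12.
Total output Q = 59/4 + 589/12 + 53/12 = 273/4.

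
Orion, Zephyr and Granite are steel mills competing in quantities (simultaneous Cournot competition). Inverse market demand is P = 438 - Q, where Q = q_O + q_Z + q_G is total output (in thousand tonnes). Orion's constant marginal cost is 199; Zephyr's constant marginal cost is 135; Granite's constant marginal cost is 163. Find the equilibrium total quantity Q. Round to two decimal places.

204.25

Orion's profit: π_O = (438 - Q)q_O - (199q_O). Setting ∂π_O/∂q_O = 0: 239 - 2q_O - (q_Z + q_G) = 0.
Zephyr's profit: π_Z = (438 - Q)q_Z - (135q_Z). Setting ∂π_Z/∂q_Z = 0: 303 - 2q_Z - (q_O + q_G) = 0.
Granite's first-order condition: 275 - 2q_G - (q_O + q_Z) = 0.
Adding the 3 conditions: 817 − 2Q − 2Q = 0, i.e. Q = 817/4.
Back-substituting: q_O = (239 − 817/4) = 139/4, q_Z = (303 − 817/4) = 395/4, q_G = (275 − 817/4) = 283/4.
Total output Q = 139/4 + 395/4 + 283/4 = 817/4.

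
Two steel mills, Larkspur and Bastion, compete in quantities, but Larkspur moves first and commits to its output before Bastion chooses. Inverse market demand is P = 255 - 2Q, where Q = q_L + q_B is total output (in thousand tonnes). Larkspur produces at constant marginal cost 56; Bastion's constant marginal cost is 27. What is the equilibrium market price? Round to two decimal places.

Solve by backward induction. Given q_L, the follower Bastion maximises π_B = (255 - 2q_L - 2q_B)q_B - 27q_B.
Setting the follower's marginal profit to zero, 228 - 2q_L - 4q_B = 0, i.e. q_B = (228 - 2q_L)/4.
The leader anticipates this reaction. Substituting into P = 255 - 2Q gives P = 141 - q_L, so π_L = (141 - q_L)q_L - 56q_L.
Maximising: ∂π_L/∂q_L = 85 - 2q_L = 0, giving q_L = 85/2.
Then q_B = (228 - 2·(85/2))/4 = 143/4.
Total output Q = 313/4, so price P = 255 - 2·(313/4) = 197/2.

98.50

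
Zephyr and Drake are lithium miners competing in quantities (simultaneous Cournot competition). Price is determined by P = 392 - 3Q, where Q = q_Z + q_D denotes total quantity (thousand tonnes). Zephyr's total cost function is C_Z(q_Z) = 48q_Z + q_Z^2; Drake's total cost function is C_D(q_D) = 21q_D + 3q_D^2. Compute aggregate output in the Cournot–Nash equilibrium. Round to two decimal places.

56.91

Zephyr's profit: π_Z = (392 - 3Q)q_Z - (48q_Z + q_Z²). Setting ∂π_Z/∂q_Z = 0: 344 - 8q_Z - 3(q_D) = 0.
Drake's first-order condition: 371 - 12q_D - 3(q_Z) = 0.
Best responses: q_Z = (344 - 3q_D)/8, q_D = (371 - 3q_Z)/12.
Solving the pair: q_Z = 1005/29, q_D = 1936/87.
Total output Q = 1005/29 + 1936/87 = 56.9080.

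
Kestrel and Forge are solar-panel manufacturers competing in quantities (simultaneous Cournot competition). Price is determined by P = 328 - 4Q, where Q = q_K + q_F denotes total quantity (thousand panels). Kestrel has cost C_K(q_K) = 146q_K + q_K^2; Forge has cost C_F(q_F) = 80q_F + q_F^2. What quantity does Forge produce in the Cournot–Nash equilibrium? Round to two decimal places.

20.86

Kestrel's profit: π_K = (328 - 4Q)q_K - (146q_K + q_K²). Setting ∂π_K/∂q_K = 0: 182 - 10q_K - 4(q_F) = 0.
Forge's profit: π_F = (328 - 4Q)q_F - (80q_F + q_F²). Setting ∂π_F/∂q_F = 0: 248 - 10q_F - 4(q_K) = 0.
Rearranging gives the reaction functions q_K = (182 - 4q_F)/10 and q_F = (248 - 4q_K)/10.
Substituting one into the other gives q_K = 69/7 and q_F = 146/7.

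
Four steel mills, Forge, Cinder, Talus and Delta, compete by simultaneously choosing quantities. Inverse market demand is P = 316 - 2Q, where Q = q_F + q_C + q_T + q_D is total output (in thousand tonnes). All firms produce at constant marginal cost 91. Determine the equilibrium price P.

Each firm earns π_i = (316 - 2Q)q_i - 91q_i.
First-order condition (treating rivals' output as given): 225 - 4q_i - 2·Σ_{j≠i} q_j = 0.
By symmetry each firm produces the same amount; substituting Σ_{j≠i} q_j = 3q_i yields q_i = 225/10 = 45/2.
Total output Q = 90, so price P = 316 - 2·90 = 136.

136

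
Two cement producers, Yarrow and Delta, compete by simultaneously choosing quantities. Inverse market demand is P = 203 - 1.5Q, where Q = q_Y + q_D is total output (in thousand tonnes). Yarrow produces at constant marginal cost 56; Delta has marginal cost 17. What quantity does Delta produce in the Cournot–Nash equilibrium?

50

Yarrow's profit: π_Y = (203 - 1.5Q)q_Y - (56q_Y). Setting ∂π_Y/∂q_Y = 0: 147 - 3q_Y - (3/2)(q_D) = 0.
Delta's profit: π_D = (203 - 1.5Q)q_D - (17q_D). Setting ∂π_D/∂q_D = 0: 186 - 3q_D - (3/2)(q_Y) = 0.
So q_Y = (147 - (3/2)q_D)/3 and q_D = (186 - (3/2)q_Y)/3.
Substituting one into the other gives q_Y = 24 and q_D = 50.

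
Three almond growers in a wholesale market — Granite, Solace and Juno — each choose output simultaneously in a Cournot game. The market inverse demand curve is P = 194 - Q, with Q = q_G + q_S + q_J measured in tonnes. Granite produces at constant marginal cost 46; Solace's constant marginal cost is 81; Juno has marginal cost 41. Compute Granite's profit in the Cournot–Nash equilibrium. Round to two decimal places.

1980.25

Granite's profit: π_G = (194 - Q)q_G - (46q_G). Setting ∂π_G/∂q_G = 0: 148 - 2q_G - (q_S + q_J) = 0.
Solace's profit: π_S = (194 - Q)q_S - (81q_S). Setting ∂π_S/∂q_S = 0: 113 - 2q_S - (q_G + q_J) = 0.
Juno's first-order condition: 153 - 2q_J - (q_G + q_S) = 0.
Adding the 3 first-order conditions: 414 − 4Q = 0, so Q = 207/2.
Back-substituting: q_G = (148 − 207/2) = 89/2, q_S = (113 − 207/2) = 19/2, q_J = (153 − 207/2) = 99/2.
Price P = 194 - 207/2 = 181/2.
Granite's profit: (181/2 - 46)·(89/2) = 1980.2500.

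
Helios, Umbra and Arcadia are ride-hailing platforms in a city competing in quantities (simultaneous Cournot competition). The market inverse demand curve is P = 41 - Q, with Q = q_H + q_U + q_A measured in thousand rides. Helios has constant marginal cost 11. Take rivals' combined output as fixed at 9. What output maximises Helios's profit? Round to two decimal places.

With rivals' combined output fixed at 9, Helios's profit is π_H = (41 - 9 - q_H)q_H - (11q_H) = (32 - q_H)q_H - (11q_H).
∂π_H/∂q_H = 21 - 2q_H = 0, so q_H = 21/2.

10.50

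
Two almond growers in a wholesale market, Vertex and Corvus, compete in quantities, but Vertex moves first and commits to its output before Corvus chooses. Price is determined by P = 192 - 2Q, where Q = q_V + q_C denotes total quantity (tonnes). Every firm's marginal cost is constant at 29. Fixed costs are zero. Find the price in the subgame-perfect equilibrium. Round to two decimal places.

69.75

The follower Corvus best-responds to any q_V: π_C = (192 - 2Q)q_C - 29q_C.
Follower FOC: 163 - 2q_V - 4q_C = 0, so q_C(q_V) = (163 - 2q_V)/4.
Vertex substitutes q_C(q_V) into its own profit: π_V = q_V(192 - 2q_V - (163 - 2q_V)/2) - 29q_V = (221/2 - q_V)q_V - 29q_V.
The leader's first-order condition 163/2 - 2q_V = 0 yields q_V = 163/4.
Then q_C = (163 - 2·(163/4))/4 = 163/8.
Total output Q = 489/8, so price P = 192 - 2·(489/8) = 279/4.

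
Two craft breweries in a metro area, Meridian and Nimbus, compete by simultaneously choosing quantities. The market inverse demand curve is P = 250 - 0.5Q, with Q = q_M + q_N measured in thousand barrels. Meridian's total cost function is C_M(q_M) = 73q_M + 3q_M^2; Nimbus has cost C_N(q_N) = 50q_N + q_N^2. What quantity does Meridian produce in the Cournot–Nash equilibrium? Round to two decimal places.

Meridian's profit: π_M = (250 - 0.5Q)q_M - (73q_M + 3q_M²). Setting ∂π_M/∂q_M = 0: 177 - 7q_M - (1/2)(q_N) = 0.
Nimbus's first-order condition: 200 - 3q_N - (1/2)(q_M) = 0.
Best responses: q_M = (177 - (1/2)q_N)/7, q_N = (200 - (1/2)q_M)/3.
Substituting one into the other gives q_M = 1724/83 and q_N = 63.2048.

20.77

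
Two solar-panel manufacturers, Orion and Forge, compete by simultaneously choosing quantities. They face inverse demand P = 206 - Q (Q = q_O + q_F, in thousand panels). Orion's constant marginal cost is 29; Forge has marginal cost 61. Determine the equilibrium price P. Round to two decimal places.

98.67

Orion's profit: π_O = (206 - Q)q_O - (29q_O). Setting ∂π_O/∂q_O = 0: 177 - 2q_O - (q_F) = 0.
Forge's first-order condition: 145 - 2q_F - (q_O) = 0.
Rearranging gives the reaction functions q_O = (177 - q_F)/2 and q_F = (145 - q_O)/2.
Solving the pair: q_O = 209/3, q_F = 113/3.
Total output Q = 322/3, so price P = 206 - 322/3 = 296/3.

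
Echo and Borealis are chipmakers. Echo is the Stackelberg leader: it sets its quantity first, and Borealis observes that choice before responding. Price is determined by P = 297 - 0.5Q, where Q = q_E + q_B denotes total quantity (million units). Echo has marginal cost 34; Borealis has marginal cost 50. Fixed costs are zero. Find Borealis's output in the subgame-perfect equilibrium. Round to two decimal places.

The follower Borealis best-responds to any q_E: π_B = (297 - 0.5Q)q_B - 50q_B.
Follower FOC: 247 - (1/2)q_E - q_B = 0, so q_B(q_E) = (247 - (1/2)q_E).
The leader anticipates this reaction. Substituting into P = 297 - 0.5Q gives P = 347/2 - (1/4)q_E, so π_E = (347/2 - (1/4)q_E)q_E - 34q_E.
The leader's first-order condition 279/2 - (1/2)q_E = 0 yields q_E = 279.
Then q_B = (247 - (1/2)·279) = 215/2.

107.50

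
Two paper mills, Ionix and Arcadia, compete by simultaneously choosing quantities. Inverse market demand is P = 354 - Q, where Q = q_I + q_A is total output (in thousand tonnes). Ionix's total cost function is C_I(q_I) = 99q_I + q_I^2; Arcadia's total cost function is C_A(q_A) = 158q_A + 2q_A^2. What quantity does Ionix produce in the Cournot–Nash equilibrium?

58

Ionix's profit: π_I = (354 - Q)q_I - (99q_I + q_I²). Setting ∂π_I/∂q_I = 0: 255 - 4q_I - (q_A) = 0.
Arcadia's profit: π_A = (354 - Q)q_A - (158q_A + 2q_A²). Setting ∂π_A/∂q_A = 0: 196 - 6q_A - (q_I) = 0.
Rearranging gives the reaction functions q_I = (255 - q_A)/4 and q_A = (196 - q_I)/6.
Substituting one into the other gives q_I = 58 and q_A = 23.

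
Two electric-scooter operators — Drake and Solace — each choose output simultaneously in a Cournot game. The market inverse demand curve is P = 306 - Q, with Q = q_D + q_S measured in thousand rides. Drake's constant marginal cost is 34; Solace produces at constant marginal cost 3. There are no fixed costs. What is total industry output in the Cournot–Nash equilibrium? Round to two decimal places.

Drake's profit: π_D = (306 - Q)q_D - (34q_D). Setting ∂π_D/∂q_D = 0: 272 - 2q_D - (q_S) = 0.
Solace's profit: π_S = (306 - Q)q_S - (3q_S). Setting ∂π_S/∂q_S = 0: 303 - 2q_S - (q_D) = 0.
Rearranging gives the reaction functions q_D = (272 - q_S)/2 and q_S = (303 - q_D)/2.
Solving the pair: q_D = 241/3, q_S = 334/3.
Total output Q = 241/3 + 334/3 = 575/3.

191.67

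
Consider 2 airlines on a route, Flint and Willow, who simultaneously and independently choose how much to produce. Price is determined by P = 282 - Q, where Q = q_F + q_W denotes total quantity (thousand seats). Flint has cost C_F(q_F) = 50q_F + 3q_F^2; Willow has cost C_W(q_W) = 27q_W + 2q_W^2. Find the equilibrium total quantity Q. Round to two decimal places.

Flint's profit: π_F = (282 - Q)q_F - (50q_F + 3q_F²). Setting ∂π_F/∂q_F = 0: 232 - 8q_F - (q_W) = 0.
Willow's profit: π_W = (282 - Q)q_W - (27q_W + 2q_W²). Setting ∂π_W/∂q_W = 0: 255 - 6q_W - (q_F) = 0.
Best responses: q_F = (232 - q_W)/8, q_W = (255 - q_F)/6.
Substituting one into the other gives q_F = 1137/47 and q_W = 1808/47.
Total output Q = 1137/47 + 1808/47 = 62.6596.

62.66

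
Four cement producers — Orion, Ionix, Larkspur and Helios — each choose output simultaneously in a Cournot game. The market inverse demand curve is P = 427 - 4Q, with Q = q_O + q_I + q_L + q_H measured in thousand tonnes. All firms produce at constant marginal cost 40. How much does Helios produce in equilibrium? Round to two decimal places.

19.35

A representative firm's profit is π_i = q_i(427 - 4Q) - 40q_i.
Setting ∂π_i/∂q_i = 0 with rivals' quantities fixed: 387 - 8q_i - 4·Σ_{j≠i} q_j = 0.
With identical firms every q_j equals q_i, so Σ_{j≠i} q_j = 3q_i and 387 = 20q_i, giving q_i = 387/20.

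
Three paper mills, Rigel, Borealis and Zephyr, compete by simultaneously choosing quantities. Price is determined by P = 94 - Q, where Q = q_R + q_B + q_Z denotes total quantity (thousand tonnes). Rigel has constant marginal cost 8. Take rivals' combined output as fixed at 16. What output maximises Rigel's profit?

With rivals' combined output fixed at 16, Rigel's profit is π_R = (94 - 16 - q_R)q_R - (8q_R) = (78 - q_R)q_R - (8q_R).
∂π_R/∂q_R = 70 - 2q_R = 0, so q_R = 35.

35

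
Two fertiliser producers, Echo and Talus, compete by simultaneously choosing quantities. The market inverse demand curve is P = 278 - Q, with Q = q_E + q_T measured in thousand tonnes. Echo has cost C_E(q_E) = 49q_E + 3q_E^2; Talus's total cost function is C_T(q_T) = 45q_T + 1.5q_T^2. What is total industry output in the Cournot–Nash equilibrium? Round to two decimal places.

Echo's profit: π_E = (278 - Q)q_E - (49q_E + 3q_E²). Setting ∂π_E/∂q_E = 0: 229 - 8q_E - (q_T) = 0.
Talus's profit: π_T = (278 - Q)q_T - (45q_T + (3/2)q_T²). Setting ∂π_T/∂q_T = 0: 233 - 5q_T - (q_E) = 0.
Rearranging gives the reaction functions q_E = (229 - q_T)/8 and q_T = (233 - q_E)/5.
Substituting one into the other gives q_E = 304/13 and q_T = 545/13.
Total output Q = 304/13 + 545/13 = 849/13.

65.31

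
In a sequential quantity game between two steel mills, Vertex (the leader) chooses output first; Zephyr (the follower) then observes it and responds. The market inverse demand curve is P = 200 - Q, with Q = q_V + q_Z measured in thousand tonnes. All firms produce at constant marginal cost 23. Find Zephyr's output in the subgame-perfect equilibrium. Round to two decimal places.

The follower Zephyr best-responds to any q_V: π_Z = (200 - Q)q_Z - 23q_Z.
Follower FOC: 177 - q_V - 2q_Z = 0, so q_Z(q_V) = (177 - q_V)/2.
Vertex substitutes q_Z(q_V) into its own profit: π_V = q_V(200 - q_V - (177 - q_V)/2) - 23q_V = (223/2 - (1/2)q_V)q_V - 23q_V.
Maximising: ∂π_V/∂q_V = 177/2 - q_V = 0, giving q_V = 177/2.
Then q_Z = (177 - 177/2)/2 = 177/4.

44.25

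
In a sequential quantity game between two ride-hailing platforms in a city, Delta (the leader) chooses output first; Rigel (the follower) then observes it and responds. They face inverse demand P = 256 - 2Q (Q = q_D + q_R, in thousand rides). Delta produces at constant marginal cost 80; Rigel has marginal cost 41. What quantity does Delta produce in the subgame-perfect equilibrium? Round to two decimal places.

34.25

The follower Rigel best-responds to any q_D: π_R = (256 - 2Q)q_R - 41q_R.
Setting the follower's marginal profit to zero, 215 - 2q_D - 4q_R = 0, i.e. q_R = (215 - 2q_D)/4.
The leader anticipates this reaction. Substituting into P = 256 - 2Q gives P = 297/2 - q_D, so π_D = (297/2 - q_D)q_D - 80q_D.
Maximising: ∂π_D/∂q_D = 137/2 - 2q_D = 0, giving q_D = 137/4.
Then q_R = (215 - 2·(137/4))/4 = 293/8.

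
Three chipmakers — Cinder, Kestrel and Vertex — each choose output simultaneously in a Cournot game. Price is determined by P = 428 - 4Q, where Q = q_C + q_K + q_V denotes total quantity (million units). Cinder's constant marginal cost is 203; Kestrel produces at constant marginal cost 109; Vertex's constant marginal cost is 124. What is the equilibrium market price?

Cinder's profit: π_C = (428 - 4Q)q_C - (203q_C). Setting ∂π_C/∂q_C = 0: 225 - 8q_C - 4(q_K + q_V) = 0.
Kestrel's first-order condition: 319 - 8q_K - 4(q_C + q_V) = 0.
Vertex's profit: π_V = (428 - 4Q)q_V - (124q_V). Setting ∂π_V/∂q_V = 0: 304 - 8q_V - 4(q_C + q_K) = 0.
Adding the 3 first-order conditions: 848 − 16Q = 0, so Q = 53.
Back-substituting: q_C = (225 − 212)/4 = 13/4, q_K = (319 − 212)/4 = 107/4, q_V = (304 − 212)/4 = 23.
Total output Q = 53, so price P = 428 - 4·53 = 216.

216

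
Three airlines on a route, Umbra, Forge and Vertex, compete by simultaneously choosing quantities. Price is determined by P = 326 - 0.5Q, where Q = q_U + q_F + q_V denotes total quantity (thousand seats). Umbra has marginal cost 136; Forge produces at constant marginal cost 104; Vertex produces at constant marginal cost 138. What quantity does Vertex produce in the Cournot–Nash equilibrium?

Umbra's profit: π_U = (326 - 0.5Q)q_U - (136q_U). Setting ∂π_U/∂q_U = 0: 190 - q_U - (1/2)(q_F + q_V) = 0.
Forge's profit: π_F = (326 - 0.5Q)q_F - (104q_F). Setting ∂π_F/∂q_F = 0: 222 - q_F - (1/2)(q_U + q_V) = 0.
Vertex's first-order condition: 188 - q_V - (1/2)(q_U + q_F) = 0.
Summing all 3 equations gives 600 − 2Q = 0, hence Q = 300.
Back-substituting: q_U = (190 − 150)/(1/2) = 80, q_F = (222 − 150)/(1/2) = 144, q_V = (188 − 150)/(1/2) = 76.

76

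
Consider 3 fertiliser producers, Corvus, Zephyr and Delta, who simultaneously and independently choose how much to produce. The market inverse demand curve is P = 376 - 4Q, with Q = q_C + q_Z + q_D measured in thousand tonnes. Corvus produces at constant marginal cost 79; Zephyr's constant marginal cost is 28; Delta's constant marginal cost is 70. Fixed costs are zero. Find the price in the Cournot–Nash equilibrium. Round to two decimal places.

138.25

Corvus's profit: π_C = (376 - 4Q)q_C - (79q_C). Setting ∂π_C/∂q_C = 0: 297 - 8q_C - 4(q_Z + q_D) = 0.
Zephyr's profit: π_Z = (376 - 4Q)q_Z - (28q_Z). Setting ∂π_Z/∂q_Z = 0: 348 - 8q_Z - 4(q_C + q_D) = 0.
Delta's profit: π_D = (376 - 4Q)q_D - (70q_D). Setting ∂π_D/∂q_D = 0: 306 - 8q_D - 4(q_C + q_Z) = 0.
Adding the 3 conditions: 951 − 8Q − 8Q = 0, i.e. Q = 951/16.
Back-substituting: q_C = (297 − 951/4)/4 = 237/16, q_Z = (348 − 951/4)/4 = 441/16, q_D = (306 − 951/4)/4 = 273/16.
Total output Q = 951/16, so price P = 376 - 4·(951/16) = 553/4.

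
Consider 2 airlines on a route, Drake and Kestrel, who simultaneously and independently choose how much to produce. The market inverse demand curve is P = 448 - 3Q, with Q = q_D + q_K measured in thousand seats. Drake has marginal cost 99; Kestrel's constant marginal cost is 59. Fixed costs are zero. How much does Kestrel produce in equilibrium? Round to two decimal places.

Drake's profit: π_D = (448 - 3Q)q_D - (99q_D). Setting ∂π_D/∂q_D = 0: 349 - 6q_D - 3(q_K) = 0.
Kestrel's first-order condition: 389 - 6q_K - 3(q_D) = 0.
So q_D = (349 - 3q_K)/6 and q_K = (389 - 3q_D)/6.
Substituting one into the other gives q_D = 103/3 and q_K = 143/3.

47.67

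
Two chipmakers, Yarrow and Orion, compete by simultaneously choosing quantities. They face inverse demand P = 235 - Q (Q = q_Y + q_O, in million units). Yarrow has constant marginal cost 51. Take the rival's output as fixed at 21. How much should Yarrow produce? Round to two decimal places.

With the rival's output fixed at 21, Yarrow's profit is π_Y = (235 - 21 - q_Y)q_Y - (51q_Y) = (214 - q_Y)q_Y - (51q_Y).
∂π_Y/∂q_Y = 163 - 2q_Y = 0, so q_Y = 163/2.

81.50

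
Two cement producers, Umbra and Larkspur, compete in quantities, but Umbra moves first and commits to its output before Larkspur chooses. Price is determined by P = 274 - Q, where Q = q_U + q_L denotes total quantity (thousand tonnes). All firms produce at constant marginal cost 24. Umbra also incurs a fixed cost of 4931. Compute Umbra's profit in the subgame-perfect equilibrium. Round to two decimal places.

2881.50

Solve by backward induction. Given q_U, the follower Larkspur maximises π_L = (274 - q_U - q_L)q_L - 24q_L.
∂π_L/∂q_L = 250 - q_U - 2q_L = 0 gives the reaction function q_L = (250 - q_U)/2.
The leader anticipates this reaction. Substituting into P = 274 - Q gives P = 149 - (1/2)q_U, so π_U = (149 - (1/2)q_U)q_U - 24q_U.
Leader FOC: 125 - q_U = 0, so q_U = 125.
Then q_L = (250 - 125)/2 = 125/2.
Price P = 274 - 375/2 = 173/2.
Umbra's profit: (173/2 - 24)·125 - 4931 = 2881.5000.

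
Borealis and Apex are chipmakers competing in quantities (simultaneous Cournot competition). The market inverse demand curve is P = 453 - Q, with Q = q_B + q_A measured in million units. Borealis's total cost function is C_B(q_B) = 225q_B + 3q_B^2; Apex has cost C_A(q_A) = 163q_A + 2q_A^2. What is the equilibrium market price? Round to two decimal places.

Borealis's profit: π_B = (453 - Q)q_B - (225q_B + 3q_B²). Setting ∂π_B/∂q_B = 0: 228 - 8q_B - (q_A) = 0.
Apex's first-order condition: 290 - 6q_A - (q_B) = 0.
So q_B = (228 - q_A)/8 and q_A = (290 - q_B)/6.
Solving the pair: q_B = 1078/47, q_A = 44.5106.
Total output Q = 67.4468, so price P = 453 - 67.4468 = 385.5532.

385.55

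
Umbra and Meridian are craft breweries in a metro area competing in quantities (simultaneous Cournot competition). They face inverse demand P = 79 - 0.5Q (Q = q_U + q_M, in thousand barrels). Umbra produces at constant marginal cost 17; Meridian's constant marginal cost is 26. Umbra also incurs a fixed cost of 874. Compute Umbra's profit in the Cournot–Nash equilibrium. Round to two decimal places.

Umbra's profit: π_U = (79 - 0.5Q)q_U - (17q_U). Setting ∂π_U/∂q_U = 0: 62 - q_U - (1/2)(q_M) = 0.
Meridian's first-order condition: 53 - q_M - (1/2)(q_U) = 0.
Rearranging gives the reaction functions q_U = (62 - (1/2)q_M) and q_M = (53 - (1/2)q_U).
Solving the pair: q_U = 142/3, q_M = 88/3.
Price P = 79 - (1/2)·(230/3) = 122/3.
Umbra's profit: (122/3 - 17)·(142/3) - 874 = 246.2222.

246.22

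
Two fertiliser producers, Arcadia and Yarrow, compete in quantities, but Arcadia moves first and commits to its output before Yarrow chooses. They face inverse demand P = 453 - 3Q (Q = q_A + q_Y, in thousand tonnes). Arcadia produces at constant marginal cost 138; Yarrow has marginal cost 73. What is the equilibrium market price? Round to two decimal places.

200.50

The follower Yarrow best-responds to any q_A: π_Y = (453 - 3Q)q_Y - 73q_Y.
Follower FOC: 380 - 3q_A - 6q_Y = 0, so q_Y(q_A) = (380 - 3q_A)/6.
Arcadia substitutes q_Y(q_A) into its own profit: π_A = q_A(453 - 3q_A - (380 - 3q_A)/2) - 138q_A = (263 - (3/2)q_A)q_A - 138q_A.
Leader FOC: 125 - 3q_A = 0, so q_A = 125/3.
Then q_Y = (380 - 3·(125/3))/6 = 85/2.
Total output Q = 505/6, so price P = 453 - 3·(505/6) = 401/2.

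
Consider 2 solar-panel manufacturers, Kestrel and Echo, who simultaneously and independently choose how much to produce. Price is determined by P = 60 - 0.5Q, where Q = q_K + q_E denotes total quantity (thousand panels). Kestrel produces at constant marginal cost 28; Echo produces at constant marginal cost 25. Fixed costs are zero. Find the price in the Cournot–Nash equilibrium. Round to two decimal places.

Kestrel's profit: π_K = (60 - 0.5Q)q_K - (28q_K). Setting ∂π_K/∂q_K = 0: 32 - q_K - (1/2)(q_E) = 0.
Echo's profit: π_E = (60 - 0.5Q)q_E - (25q_E). Setting ∂π_E/∂q_E = 0: 35 - q_E - (1/2)(q_K) = 0.
Rearranging gives the reaction functions q_K = (32 - (1/2)q_E) and q_E = (35 - (1/2)q_K).
Substituting one into the other gives q_K = 58/3 and q_E = 76/3.
Total output Q = 134/3, so price P = 60 - (1/2)·(134/3) = 113/3.

37.67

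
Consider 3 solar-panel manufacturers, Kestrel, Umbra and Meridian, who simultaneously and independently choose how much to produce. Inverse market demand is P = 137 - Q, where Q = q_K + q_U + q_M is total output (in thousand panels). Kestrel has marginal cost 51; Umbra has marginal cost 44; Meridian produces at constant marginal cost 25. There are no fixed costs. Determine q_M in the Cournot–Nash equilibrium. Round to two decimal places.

39.25

Kestrel's profit: π_K = (137 - Q)q_K - (51q_K). Setting ∂π_K/∂q_K = 0: 86 - 2q_K - (q_U + q_M) = 0.
Umbra's profit: π_U = (137 - Q)q_U - (44q_U). Setting ∂π_U/∂q_U = 0: 93 - 2q_U - (q_K + q_M) = 0.
Meridian's first-order condition: 112 - 2q_M - (q_K + q_U) = 0.
Adding the 3 conditions: 291 − 2Q − 2Q = 0, i.e. Q = 291/4.
Back-substituting: q_K = (86 − 291/4) = 53/4, q_U = (93 − 291/4) = 81/4, q_M = (112 − 291/4) = 157/4.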